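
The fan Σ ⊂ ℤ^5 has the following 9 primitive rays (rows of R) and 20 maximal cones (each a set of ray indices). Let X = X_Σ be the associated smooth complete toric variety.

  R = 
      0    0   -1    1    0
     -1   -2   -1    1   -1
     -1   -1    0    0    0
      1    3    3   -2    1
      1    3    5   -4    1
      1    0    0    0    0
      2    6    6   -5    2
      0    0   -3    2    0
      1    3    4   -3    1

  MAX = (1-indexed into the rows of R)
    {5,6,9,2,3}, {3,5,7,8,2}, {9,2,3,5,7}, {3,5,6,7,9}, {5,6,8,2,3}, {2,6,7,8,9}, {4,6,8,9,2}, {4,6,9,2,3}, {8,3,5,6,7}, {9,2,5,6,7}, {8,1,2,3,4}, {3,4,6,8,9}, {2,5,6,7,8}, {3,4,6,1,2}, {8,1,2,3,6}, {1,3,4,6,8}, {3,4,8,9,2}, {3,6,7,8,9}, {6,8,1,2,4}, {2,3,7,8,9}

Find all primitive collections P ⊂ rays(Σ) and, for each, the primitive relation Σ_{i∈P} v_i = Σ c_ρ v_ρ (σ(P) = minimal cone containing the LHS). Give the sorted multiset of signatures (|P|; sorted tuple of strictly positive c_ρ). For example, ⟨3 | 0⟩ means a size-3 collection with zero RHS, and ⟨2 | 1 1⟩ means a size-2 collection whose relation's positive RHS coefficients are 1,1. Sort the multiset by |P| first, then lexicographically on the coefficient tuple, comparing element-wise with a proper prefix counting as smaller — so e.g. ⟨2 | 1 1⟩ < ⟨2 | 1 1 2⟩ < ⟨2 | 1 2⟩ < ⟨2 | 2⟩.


Primitive collections (9):

  P = {1,5}:  v_{1} + v_{5} = v_{9}  ⟹  sig = ⟨2 | 1⟩
  P = {1,9}:  v_{1} + v_{9} = v_{4}  ⟹  sig = ⟨2 | 1⟩
  P = {1,7}:  v_{1} + v_{7} = v_{8} + 2·v_{9}  ⟹  sig = ⟨2 | 1 2⟩
  P = {4,7}:  v_{4} + v_{7} = v_{8} + 3·v_{9}  ⟹  sig = ⟨2 | 1 3⟩
  P = {4,5}:  v_{4} + v_{5} = 2·v_{9}  ⟹  sig = ⟨2 | 2⟩
  P = {5,8,9}:  v_{5} + v_{8} + v_{9} = v_{7}  ⟹  sig = ⟨3 | 1⟩
  P = {2,3,6,7}:  v_{2} + v_{3} + v_{6} + v_{7} = v_{5}  ⟹  sig = ⟨4 | 1⟩
  P = {2,3,6,8,9}:  v_{2} + v_{3} + v_{6} + v_{8} + v_{9} = 0  ⟹  sig = ⟨5 | 0⟩
  P = {2,3,4,6,8}:  v_{2} + v_{3} + v_{4} + v_{6} + v_{8} = v_{1}  ⟹  sig = ⟨5 | 1⟩

so the primitive-relation signature multiset is
[⟨2 | 1⟩, ⟨2 | 1⟩, ⟨2 | 1 2⟩, ⟨2 | 1 3⟩, ⟨2 | 2⟩, ⟨3 | 1⟩, ⟨4 | 1⟩, ⟨5 | 0⟩, ⟨5 | 1⟩]


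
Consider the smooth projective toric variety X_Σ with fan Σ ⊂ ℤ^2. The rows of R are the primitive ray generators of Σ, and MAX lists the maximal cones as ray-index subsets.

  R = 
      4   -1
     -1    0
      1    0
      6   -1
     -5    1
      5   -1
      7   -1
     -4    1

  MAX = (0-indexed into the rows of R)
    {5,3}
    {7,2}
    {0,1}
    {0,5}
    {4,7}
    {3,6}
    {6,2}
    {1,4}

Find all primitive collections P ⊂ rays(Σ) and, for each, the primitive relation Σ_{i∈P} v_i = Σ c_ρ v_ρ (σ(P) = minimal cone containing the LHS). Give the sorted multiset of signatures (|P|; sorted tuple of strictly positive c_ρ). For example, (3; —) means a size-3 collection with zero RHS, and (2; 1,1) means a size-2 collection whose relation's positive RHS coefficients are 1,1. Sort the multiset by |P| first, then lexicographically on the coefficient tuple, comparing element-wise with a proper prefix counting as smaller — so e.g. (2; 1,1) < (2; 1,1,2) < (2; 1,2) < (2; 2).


Minimal non-faces — 20 found among 8 rays, 8 max cones:

  P={0,7}:  v_{0} + v_{7} = 0 ; sig = (2; —)
  P={1,2}:  v_{1} + v_{2} = 0 ; sig = (2; —)
  P={4,5}:  v_{4} + v_{5} = 0 ; sig = (2; —)
  P={0,2}:  v_{0} + v_{2} = v_{5} ; sig = (2; 1)
  P={0,4}:  v_{0} + v_{4} = v_{1} ; sig = (2; 1)
  P={1,3}:  v_{1} + v_{3} = v_{5} ; sig = (2; 1)
  P={1,5}:  v_{1} + v_{5} = v_{0} ; sig = (2; 1)
  P={1,6}:  v_{1} + v_{6} = v_{3} ; sig = (2; 1)
  P={1,7}:  v_{1} + v_{7} = v_{4} ; sig = (2; 1)
  P={2,3}:  v_{2} + v_{3} = v_{6} ; sig = (2; 1)
  P={2,4}:  v_{2} + v_{4} = v_{7} ; sig = (2; 1)
  P={2,5}:  v_{2} + v_{5} = v_{3} ; sig = (2; 1)
  P={3,4}:  v_{3} + v_{4} = v_{2} ; sig = (2; 1)
  P={5,7}:  v_{5} + v_{7} = v_{2} ; sig = (2; 1)
  P={0,6}:  v_{0} + v_{6} = v_{3} + v_{5} ; sig = (2; 1,1)
  P={0,3}:  v_{0} + v_{3} = 2·v_{5} ; sig = (2; 2)
  P={3,7}:  v_{3} + v_{7} = 2·v_{2} ; sig = (2; 2)
  P={4,6}:  v_{4} + v_{6} = 2·v_{2} ; sig = (2; 2)
  P={5,6}:  v_{5} + v_{6} = 2·v_{3} ; sig = (2; 2)
  P={6,7}:  v_{6} + v_{7} = 3·v_{2} ; sig = (2; 3)

so the primitive-relation signature multiset is
{ (2; —) ×3,  (2; 1) ×11,  (2; 1,1),  (2; 2) ×4,  (2; 3) }


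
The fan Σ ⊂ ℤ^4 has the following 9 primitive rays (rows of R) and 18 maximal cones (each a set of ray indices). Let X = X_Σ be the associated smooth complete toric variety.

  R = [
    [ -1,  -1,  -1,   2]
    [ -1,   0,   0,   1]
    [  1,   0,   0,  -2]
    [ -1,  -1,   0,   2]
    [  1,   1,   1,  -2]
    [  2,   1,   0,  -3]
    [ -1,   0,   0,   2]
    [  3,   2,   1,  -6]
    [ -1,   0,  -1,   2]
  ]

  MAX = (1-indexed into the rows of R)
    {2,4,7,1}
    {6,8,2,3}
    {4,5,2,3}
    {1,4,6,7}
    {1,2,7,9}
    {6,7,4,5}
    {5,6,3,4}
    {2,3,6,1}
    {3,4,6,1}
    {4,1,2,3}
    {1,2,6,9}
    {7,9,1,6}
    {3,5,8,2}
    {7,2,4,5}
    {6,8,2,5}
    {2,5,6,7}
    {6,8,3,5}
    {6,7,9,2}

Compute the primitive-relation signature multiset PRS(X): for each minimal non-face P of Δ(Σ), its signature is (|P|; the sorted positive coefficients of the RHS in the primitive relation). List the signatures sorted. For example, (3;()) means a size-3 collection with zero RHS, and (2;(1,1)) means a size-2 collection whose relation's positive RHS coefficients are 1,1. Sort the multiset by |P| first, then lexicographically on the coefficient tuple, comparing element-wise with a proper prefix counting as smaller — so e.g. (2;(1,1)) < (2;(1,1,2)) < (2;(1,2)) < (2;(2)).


Σ has 12 primitive collections:

  P = {1,5}:  v_{1} + v_{5} = 0 ; sig = (2;())
  P = {3,7}:  v_{3} + v_{7} = 0 ; sig = (2;())
  P = {4,8}:  v_{4} + v_{8} = v_{3} + v_{5} ; sig = (2;(1,1))
  P = {4,9}:  v_{4} + v_{9} = v_{1} + v_{7} ; sig = (2;(1,1))
  P = {1,8}:  v_{1} + v_{8} = v_{2} + v_{3} + v_{6} ; sig = (2;(1,1,1))
  P = {3,9}:  v_{3} + v_{9} = v_{1} + v_{2} + v_{6} ; sig = (2;(1,1,1))
  P = {5,9}:  v_{5} + v_{9} = v_{2} + v_{6} + v_{7} ; sig = (2;(1,1,1))
  P = {7,8}:  v_{7} + v_{8} = v_{2} + v_{5} + v_{6} ; sig = (2;(1,1,1))
  P = {8,9}:  v_{8} + v_{9} = 2·v_{2} + 2·v_{6} ; sig = (2;(2,2))
  P = {2,4,6}:  v_{2} + v_{4} + v_{6} = 0 ; sig = (3;())
  P = {1,2,6,7}:  v_{1} + v_{2} + v_{6} + v_{7} = v_{9} ; sig = (4;(1))
  P = {2,3,5,6}:  v_{2} + v_{3} + v_{5} + v_{6} = v_{8} ; sig = (4;(1))

so the primitive-relation signature multiset is
    |P|=2: 9 collections, coeffs (), (), (1,1), (1,1), (1,1,1), (1,1,1), (1,1,1), (1,1,1), (2,2)
    |P|=3: 1 collection, coeffs ()
    |P|=4: 2 collections, coeffs (1), (1)


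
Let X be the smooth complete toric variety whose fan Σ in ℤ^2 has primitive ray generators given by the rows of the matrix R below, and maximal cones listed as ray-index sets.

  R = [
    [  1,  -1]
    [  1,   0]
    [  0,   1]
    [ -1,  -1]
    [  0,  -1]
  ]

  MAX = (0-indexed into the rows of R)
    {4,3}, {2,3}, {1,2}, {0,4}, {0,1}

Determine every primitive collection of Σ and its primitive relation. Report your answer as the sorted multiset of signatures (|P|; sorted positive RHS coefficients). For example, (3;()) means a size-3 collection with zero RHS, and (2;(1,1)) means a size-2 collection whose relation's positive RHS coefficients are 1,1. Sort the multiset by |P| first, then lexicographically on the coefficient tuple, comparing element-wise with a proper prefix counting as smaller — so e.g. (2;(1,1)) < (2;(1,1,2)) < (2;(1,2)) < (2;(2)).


Minimal non-faces — 5 found among 5 rays, 5 max cones:

  {2,4}:  v_{2} + v_{4} = 0 ; sig = (2;())
  {0,2}:  v_{0} + v_{2} = v_{1} ; sig = (2;(1))
  {1,3}:  v_{1} + v_{3} = v_{4} ; sig = (2;(1))
  {1,4}:  v_{1} + v_{4} = v_{0} ; sig = (2;(1))
  {0,3}:  v_{0} + v_{3} = 2·v_{4} ; sig = (2;(2))

Sorted signature multiset PRS(X):
[(2;()), (2;(1)), (2;(1)), (2;(1)), (2;(2))]


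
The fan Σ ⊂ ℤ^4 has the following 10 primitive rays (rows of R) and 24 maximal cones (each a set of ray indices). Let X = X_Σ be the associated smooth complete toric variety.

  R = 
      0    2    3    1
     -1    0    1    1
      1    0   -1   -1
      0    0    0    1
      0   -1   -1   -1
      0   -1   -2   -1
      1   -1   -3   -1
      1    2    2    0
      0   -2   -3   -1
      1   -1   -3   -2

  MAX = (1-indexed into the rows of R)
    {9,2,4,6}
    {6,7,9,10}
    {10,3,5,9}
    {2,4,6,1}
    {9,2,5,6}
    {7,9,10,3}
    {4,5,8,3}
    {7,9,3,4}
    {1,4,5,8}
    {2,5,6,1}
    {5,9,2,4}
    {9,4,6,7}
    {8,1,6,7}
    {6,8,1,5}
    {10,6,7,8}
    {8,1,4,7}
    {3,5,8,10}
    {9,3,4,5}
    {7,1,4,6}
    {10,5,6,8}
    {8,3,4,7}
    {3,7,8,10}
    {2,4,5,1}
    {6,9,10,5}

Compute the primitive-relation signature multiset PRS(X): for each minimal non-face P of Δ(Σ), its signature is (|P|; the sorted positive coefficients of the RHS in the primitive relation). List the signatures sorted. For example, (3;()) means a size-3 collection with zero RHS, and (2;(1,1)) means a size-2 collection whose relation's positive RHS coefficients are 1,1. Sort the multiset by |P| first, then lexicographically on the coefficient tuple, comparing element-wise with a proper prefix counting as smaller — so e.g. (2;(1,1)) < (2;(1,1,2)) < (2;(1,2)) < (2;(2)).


13 collections generate NE(X_Σ); each relation:

  P = {1,9}:  v_{1} + v_{9} = 0  so sig = (2;())
  P = {2,3}:  v_{2} + v_{3} = 0  so sig = (2;())
  P = {1,3}:  v_{1} + v_{3} = v_{8}  so sig = (2;(1))
  P = {2,8}:  v_{2} + v_{8} = v_{1}  so sig = (2;(1))
  P = {2,10}:  v_{2} + v_{10} = v_{6}  so sig = (2;(1))
  P = {3,6}:  v_{3} + v_{6} = v_{10}  so sig = (2;(1))
  P = {4,10}:  v_{4} + v_{10} = v_{7}  so sig = (2;(1))
  P = {8,9}:  v_{8} + v_{9} = v_{3}  so sig = (2;(1))
  P = {1,10}:  v_{1} + v_{10} = v_{6} + v_{8}  so sig = (2;(1,1))
  P = {2,7}:  v_{2} + v_{7} = v_{4} + v_{6}  so sig = (2;(1,1))
  P = {5,7}:  v_{5} + v_{7} = v_{3} + v_{9}  so sig = (2;(1,1))
  P = {4,5,6}:  v_{4} + v_{5} + v_{6} = v_{9}  so sig = (3;(1))
  P = {4,6,8}:  v_{4} + v_{6} + v_{8} = v_{1} + v_{7}  so sig = (3;(1,1))

Sorted signature multiset PRS(X):
{ (2;()) ×2,  (2;(1)) ×6,  (2;(1,1)) ×3,  (3;(1)),  (3;(1,1)) }


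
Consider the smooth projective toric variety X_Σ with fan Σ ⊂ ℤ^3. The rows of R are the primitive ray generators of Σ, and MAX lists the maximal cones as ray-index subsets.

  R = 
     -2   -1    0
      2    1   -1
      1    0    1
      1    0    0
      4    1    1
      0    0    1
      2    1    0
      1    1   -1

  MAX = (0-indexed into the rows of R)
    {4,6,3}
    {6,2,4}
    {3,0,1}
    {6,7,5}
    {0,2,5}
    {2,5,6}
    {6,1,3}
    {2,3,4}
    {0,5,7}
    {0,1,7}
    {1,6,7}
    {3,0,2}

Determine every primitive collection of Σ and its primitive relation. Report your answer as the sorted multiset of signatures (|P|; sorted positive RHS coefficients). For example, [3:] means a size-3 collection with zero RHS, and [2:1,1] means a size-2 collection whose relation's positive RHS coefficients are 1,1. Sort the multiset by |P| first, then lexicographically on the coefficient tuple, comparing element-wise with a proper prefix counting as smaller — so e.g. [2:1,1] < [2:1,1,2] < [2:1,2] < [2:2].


|primitive collections| = 11. Relations:

  {0,6}:  v_{0} + v_{6} = 0  so sig = [2:]
  {1,5}:  v_{1} + v_{5} = v_{6}  so sig = [2:1]
  {2,7}:  v_{2} + v_{7} = v_{6}  so sig = [2:1]
  {3,5}:  v_{3} + v_{5} = v_{2}  so sig = [2:1]
  {3,7}:  v_{3} + v_{7} = v_{1}  so sig = [2:1]
  {0,4}:  v_{0} + v_{4} = v_{2} + v_{3}  so sig = [2:1,1]
  {1,2}:  v_{1} + v_{2} = v_{3} + v_{6}  so sig = [2:1,1]
  {4,5}:  v_{4} + v_{5} = 2·v_{2} + v_{6}  so sig = [2:1,2]
  {4,7}:  v_{4} + v_{7} = v_{3} + 2·v_{6}  so sig = [2:1,2]
  {1,4}:  v_{1} + v_{4} = 2·v_{3} + 2·v_{6}  so sig = [2:2,2]
  {2,3,6}:  v_{2} + v_{3} + v_{6} = v_{4}  so sig = [3:1]

Signatures (|P|; sorted positive RHS coefficients), sorted:
    |P|=2: 10 collections, coeffs (), (1), (1), (1), (1), (1,1), (1,1), (1,2), (1,2), (2,2)
    |P|=3: 1 collection, coeffs (1)


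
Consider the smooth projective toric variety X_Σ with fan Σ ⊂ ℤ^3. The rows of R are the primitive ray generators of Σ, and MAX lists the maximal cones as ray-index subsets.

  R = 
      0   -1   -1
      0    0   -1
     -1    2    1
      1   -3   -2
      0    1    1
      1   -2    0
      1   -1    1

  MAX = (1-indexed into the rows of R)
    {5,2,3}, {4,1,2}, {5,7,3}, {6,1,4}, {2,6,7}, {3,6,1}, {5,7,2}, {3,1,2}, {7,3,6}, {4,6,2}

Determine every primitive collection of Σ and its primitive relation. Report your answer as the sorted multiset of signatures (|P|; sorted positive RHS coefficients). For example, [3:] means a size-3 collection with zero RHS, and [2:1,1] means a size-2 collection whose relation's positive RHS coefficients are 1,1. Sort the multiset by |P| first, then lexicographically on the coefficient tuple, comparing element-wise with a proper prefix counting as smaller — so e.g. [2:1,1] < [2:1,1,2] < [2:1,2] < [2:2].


Δ(Σ) — 7 vertices, 9 min non-faces:

  {1,5}:  v_{1} + v_{5} = 0  →  sig = [2:]
  {1,7}:  v_{1} + v_{7} = v_{6}  →  sig = [2:1]
  {3,4}:  v_{3} + v_{4} = v_{1}  →  sig = [2:1]
  {5,6}:  v_{5} + v_{6} = v_{7}  →  sig = [2:1]
  {4,5}:  v_{4} + v_{5} = v_{2} + v_{6}  →  sig = [2:1,1]
  {4,7}:  v_{4} + v_{7} = v_{2} + 2·v_{6}  →  sig = [2:1,2]
  {2,3,6}:  v_{2} + v_{3} + v_{6} = 0  →  sig = [3:]
  {1,2,6}:  v_{1} + v_{2} + v_{6} = v_{4}  →  sig = [3:1]
  {2,3,7}:  v_{2} + v_{3} + v_{7} = v_{5}  →  sig = [3:1]

Sorted signature multiset PRS(X):
    [2:]
    [2:1]
    [2:1]
    [2:1]
    [2:1,1]
    [2:1,2]
    [3:]
    [3:1]
    [3:1]


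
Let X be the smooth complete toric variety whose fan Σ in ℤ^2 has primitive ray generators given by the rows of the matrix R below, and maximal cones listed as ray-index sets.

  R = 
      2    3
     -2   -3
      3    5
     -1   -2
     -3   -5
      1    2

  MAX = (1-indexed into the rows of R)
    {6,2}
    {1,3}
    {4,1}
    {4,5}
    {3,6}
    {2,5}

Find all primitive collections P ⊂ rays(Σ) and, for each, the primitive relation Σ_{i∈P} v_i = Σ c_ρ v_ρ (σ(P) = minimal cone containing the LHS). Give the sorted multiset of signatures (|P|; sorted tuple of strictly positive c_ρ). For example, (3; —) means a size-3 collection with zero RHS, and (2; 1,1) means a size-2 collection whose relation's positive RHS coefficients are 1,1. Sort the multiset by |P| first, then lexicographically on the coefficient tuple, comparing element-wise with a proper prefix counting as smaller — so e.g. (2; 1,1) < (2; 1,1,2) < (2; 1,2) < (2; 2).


9 minimal non-faces of Δ(Σ) (on 6 rays):

  {1,2}:  v_{1} + v_{2} = 0  ⇒ sig = (2; —)
  {3,5}:  v_{3} + v_{5} = 0  ⇒ sig = (2; —)
  {4,6}:  v_{4} + v_{6} = 0  ⇒ sig = (2; —)
  {1,5}:  v_{1} + v_{5} = v_{4}  ⇒ sig = (2; 1)
  {1,6}:  v_{1} + v_{6} = v_{3}  ⇒ sig = (2; 1)
  {2,3}:  v_{2} + v_{3} = v_{6}  ⇒ sig = (2; 1)
  {2,4}:  v_{2} + v_{4} = v_{5}  ⇒ sig = (2; 1)
  {3,4}:  v_{3} + v_{4} = v_{1}  ⇒ sig = (2; 1)
  {5,6}:  v_{5} + v_{6} = v_{2}  ⇒ sig = (2; 1)

Signatures (|P|; sorted positive RHS coefficients), sorted:
    |P|=2: 9 collections, coeffs (), (), (), (1), (1), (1), (1), (1), (1)


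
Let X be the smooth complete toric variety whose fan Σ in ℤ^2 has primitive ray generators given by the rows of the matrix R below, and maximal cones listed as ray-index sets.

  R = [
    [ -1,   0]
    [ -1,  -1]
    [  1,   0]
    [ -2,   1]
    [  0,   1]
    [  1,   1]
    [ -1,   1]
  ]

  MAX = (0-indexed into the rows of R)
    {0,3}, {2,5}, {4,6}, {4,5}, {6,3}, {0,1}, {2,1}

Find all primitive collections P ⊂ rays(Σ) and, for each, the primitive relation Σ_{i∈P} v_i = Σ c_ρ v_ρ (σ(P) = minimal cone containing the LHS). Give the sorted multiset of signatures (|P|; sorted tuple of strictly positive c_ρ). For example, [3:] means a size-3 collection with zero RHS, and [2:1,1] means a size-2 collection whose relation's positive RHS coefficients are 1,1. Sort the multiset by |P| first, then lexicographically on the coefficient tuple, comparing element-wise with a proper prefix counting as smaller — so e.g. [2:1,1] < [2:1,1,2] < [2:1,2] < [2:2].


Minimal non-faces — 14 found among 7 rays, 7 max cones:

  {0,2}:  v_{0} + v_{2} = 0 — sig = [2:]
  {1,5}:  v_{1} + v_{5} = 0 — sig = [2:]
  {0,4}:  v_{0} + v_{4} = v_{6} — sig = [2:1]
  {0,5}:  v_{0} + v_{5} = v_{4} — sig = [2:1]
  {0,6}:  v_{0} + v_{6} = v_{3} — sig = [2:1]
  {1,4}:  v_{1} + v_{4} = v_{0} — sig = [2:1]
  {2,3}:  v_{2} + v_{3} = v_{6} — sig = [2:1]
  {2,4}:  v_{2} + v_{4} = v_{5} — sig = [2:1]
  {2,6}:  v_{2} + v_{6} = v_{4} — sig = [2:1]
  {3,5}:  v_{3} + v_{5} = v_{4} + v_{6} — sig = [2:1,1]
  {1,6}:  v_{1} + v_{6} = 2·v_{0} — sig = [2:2]
  {3,4}:  v_{3} + v_{4} = 2·v_{6} — sig = [2:2]
  {5,6}:  v_{5} + v_{6} = 2·v_{4} — sig = [2:2]
  {1,3}:  v_{1} + v_{3} = 3·v_{0} — sig = [2:3]

Sorted signature multiset PRS(X):
{ [2:] ×2,  [2:1] ×7,  [2:1,1],  [2:2] ×3,  [2:3] }


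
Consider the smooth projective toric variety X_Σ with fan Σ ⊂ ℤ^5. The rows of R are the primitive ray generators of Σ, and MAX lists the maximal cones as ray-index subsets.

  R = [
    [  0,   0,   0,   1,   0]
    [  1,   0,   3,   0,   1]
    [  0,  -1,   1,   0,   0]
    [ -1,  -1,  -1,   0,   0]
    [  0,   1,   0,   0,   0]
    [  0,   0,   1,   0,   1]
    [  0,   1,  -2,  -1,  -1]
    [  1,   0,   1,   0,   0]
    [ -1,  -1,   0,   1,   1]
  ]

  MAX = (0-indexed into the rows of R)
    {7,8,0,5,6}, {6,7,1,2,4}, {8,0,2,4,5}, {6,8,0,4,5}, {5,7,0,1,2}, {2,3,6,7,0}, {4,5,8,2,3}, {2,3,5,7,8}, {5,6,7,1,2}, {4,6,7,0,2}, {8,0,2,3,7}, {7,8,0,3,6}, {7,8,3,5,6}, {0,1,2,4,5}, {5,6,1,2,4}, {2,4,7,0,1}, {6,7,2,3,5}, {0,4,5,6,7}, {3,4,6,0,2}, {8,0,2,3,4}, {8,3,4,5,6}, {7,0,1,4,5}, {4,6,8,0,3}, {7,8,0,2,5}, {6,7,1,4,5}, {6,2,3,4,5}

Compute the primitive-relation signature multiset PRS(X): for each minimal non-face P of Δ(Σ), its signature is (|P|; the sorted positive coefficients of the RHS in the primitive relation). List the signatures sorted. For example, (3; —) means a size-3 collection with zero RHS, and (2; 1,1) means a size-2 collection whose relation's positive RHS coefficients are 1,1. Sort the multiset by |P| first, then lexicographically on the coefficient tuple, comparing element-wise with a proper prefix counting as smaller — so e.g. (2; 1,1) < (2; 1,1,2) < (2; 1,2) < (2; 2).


9 minimal non-faces of Δ(Σ) (on 9 rays):

  P = {1,3}:  v_{1} + v_{3} = v_{2} + v_{5} ; sig = (2; 1,1)
  P = {1,8}:  v_{1} + v_{8} = v_{0} + v_{2} + 2·v_{5} ; sig = (2; 1,1,2)
  P = {3,4,7}:  v_{3} + v_{4} + v_{7} = 0 ; sig = (3; —)
  P = {0,3,5}:  v_{0} + v_{3} + v_{5} = v_{8} ; sig = (3; 1)
  P = {2,6,8}:  v_{2} + v_{6} + v_{8} = v_{3} ; sig = (3; 1)
  P = {0,1,6}:  v_{0} + v_{1} + v_{6} = v_{4} + v_{7} ; sig = (3; 1,1)
  P = {4,7,8}:  v_{4} + v_{7} + v_{8} = v_{0} + v_{5} ; sig = (3; 1,1)
  P = {0,2,5,6}:  v_{0} + v_{2} + v_{5} + v_{6} = 0 ; sig = (4; —)
  P = {2,4,5,7}:  v_{2} + v_{4} + v_{5} + v_{7} = v_{1} ; sig = (4; 1)

Sorted signature multiset PRS(X):
[(2; 1,1), (2; 1,1,2), (3; —), (3; 1), (3; 1), (3; 1,1), (3; 1,1), (4; —), (4; 1)]


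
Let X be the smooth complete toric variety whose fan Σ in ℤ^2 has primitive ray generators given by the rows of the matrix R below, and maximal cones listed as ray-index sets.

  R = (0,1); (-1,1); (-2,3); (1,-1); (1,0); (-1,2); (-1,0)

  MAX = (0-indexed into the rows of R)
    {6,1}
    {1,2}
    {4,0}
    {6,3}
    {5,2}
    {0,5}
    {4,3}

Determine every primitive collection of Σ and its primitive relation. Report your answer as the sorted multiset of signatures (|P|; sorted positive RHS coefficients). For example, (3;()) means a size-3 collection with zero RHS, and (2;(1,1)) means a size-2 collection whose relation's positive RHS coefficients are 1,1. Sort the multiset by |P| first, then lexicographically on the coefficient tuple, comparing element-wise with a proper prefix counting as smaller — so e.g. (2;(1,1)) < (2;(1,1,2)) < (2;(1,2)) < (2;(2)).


Σ has 14 primitive collections:

  • {1,3}:  v_{1} + v_{3} = 0  ⟹  sig = (2;())
  • {4,6}:  v_{4} + v_{6} = 0  ⟹  sig = (2;())
  • {0,1}:  v_{0} + v_{1} = v_{5}  ⟹  sig = (2;(1))
  • {0,3}:  v_{0} + v_{3} = v_{4}  ⟹  sig = (2;(1))
  • {0,6}:  v_{0} + v_{6} = v_{1}  ⟹  sig = (2;(1))
  • {1,4}:  v_{1} + v_{4} = v_{0}  ⟹  sig = (2;(1))
  • {1,5}:  v_{1} + v_{5} = v_{2}  ⟹  sig = (2;(1))
  • {2,3}:  v_{2} + v_{3} = v_{5}  ⟹  sig = (2;(1))
  • {3,5}:  v_{3} + v_{5} = v_{0}  ⟹  sig = (2;(1))
  • {2,4}:  v_{2} + v_{4} = v_{0} + v_{5}  ⟹  sig = (2;(1,1))
  • {0,2}:  v_{0} + v_{2} = 2·v_{5}  ⟹  sig = (2;(2))
  • {4,5}:  v_{4} + v_{5} = 2·v_{0}  ⟹  sig = (2;(2))
  • {5,6}:  v_{5} + v_{6} = 2·v_{1}  ⟹  sig = (2;(2))
  • {2,6}:  v_{2} + v_{6} = 3·v_{1}  ⟹  sig = (2;(3))

Hence PRS(X_Σ) =
    |P|=2: 14 collections, coeffs (), (), (1), (1), (1), (1), (1), (1), (1), (1,1), (2), (2), (2), (3)


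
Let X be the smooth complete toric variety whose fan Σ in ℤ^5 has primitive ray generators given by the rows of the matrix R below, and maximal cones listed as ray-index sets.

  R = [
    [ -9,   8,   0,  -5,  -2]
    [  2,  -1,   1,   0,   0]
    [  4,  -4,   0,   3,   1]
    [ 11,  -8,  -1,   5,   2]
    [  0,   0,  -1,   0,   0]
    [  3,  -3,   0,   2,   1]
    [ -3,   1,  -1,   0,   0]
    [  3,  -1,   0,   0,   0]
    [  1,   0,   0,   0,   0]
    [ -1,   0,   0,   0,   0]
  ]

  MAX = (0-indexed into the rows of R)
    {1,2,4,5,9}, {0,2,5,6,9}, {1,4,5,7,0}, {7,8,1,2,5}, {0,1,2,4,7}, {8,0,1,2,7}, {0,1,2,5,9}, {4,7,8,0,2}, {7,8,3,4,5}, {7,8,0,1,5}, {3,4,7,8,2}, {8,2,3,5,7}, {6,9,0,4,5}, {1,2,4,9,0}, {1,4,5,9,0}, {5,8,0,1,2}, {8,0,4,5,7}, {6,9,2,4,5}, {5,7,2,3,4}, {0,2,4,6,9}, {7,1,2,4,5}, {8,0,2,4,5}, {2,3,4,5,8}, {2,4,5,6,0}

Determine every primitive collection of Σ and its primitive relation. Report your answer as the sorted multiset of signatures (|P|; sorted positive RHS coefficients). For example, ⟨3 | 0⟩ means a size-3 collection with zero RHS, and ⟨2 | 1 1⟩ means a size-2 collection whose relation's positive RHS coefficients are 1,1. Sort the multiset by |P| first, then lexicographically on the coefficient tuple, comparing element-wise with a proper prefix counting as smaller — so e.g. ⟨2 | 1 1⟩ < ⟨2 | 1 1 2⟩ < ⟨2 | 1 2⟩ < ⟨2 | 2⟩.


14 collections generate NE(X_Σ); each relation:

  • {8,9}:  v_{8} + v_{9} = 0  so sig = ⟨2 | 0⟩
  • {1,6}:  v_{1} + v_{6} = v_{9}  so sig = ⟨2 | 1⟩
  • {6,7}:  v_{6} + v_{7} = v_{4}  so sig = ⟨2 | 1⟩
  • {7,9}:  v_{7} + v_{9} = v_{1} + v_{4}  so sig = ⟨2 | 1 1⟩
  • {3,9}:  v_{3} + v_{9} = v_{2} + v_{4} + v_{5} + v_{7}  so sig = ⟨2 | 1 1 1 1⟩
  • {6,8}:  v_{6} + v_{8} = v_{0} + v_{2} + v_{4} + v_{5}  so sig = ⟨2 | 1 1 1 1⟩
  • {3,6}:  v_{3} + v_{6} = v_{2} + 2·v_{4} + v_{5} + v_{8}  so sig = ⟨2 | 1 1 1 2⟩
  • {1,3}:  v_{1} + v_{3} = v_{2} + v_{5} + 2·v_{7}  so sig = ⟨2 | 1 1 2⟩
  • {0,3}:  v_{0} + v_{3} = v_{4} + 2·v_{8}  so sig = ⟨2 | 1 2⟩
  • {1,4,8}:  v_{1} + v_{4} + v_{8} = v_{7}  so sig = ⟨3 | 1⟩
  • {0,2,5,7}:  v_{0} + v_{2} + v_{5} + v_{7} = v_{8}  so sig = ⟨4 | 1⟩
  • {0,1,2,4,5}:  v_{0} + v_{1} + v_{2} + v_{4} + v_{5} = 0  so sig = ⟨5 | 0⟩
  • {0,2,4,5,9}:  v_{0} + v_{2} + v_{4} + v_{5} + v_{9} = v_{6}  so sig = ⟨5 | 1⟩
  • {2,4,5,7,8}:  v_{2} + v_{4} + v_{5} + v_{7} + v_{8} = v_{3}  so sig = ⟨5 | 1⟩

Signatures (|P|; sorted positive RHS coefficients), sorted:
    |P|=2: 9 collections, coeffs (), (1), (1), (1,1), (1,1,1,1), (1,1,1,1), (1,1,1,2), (1,1,2), (1,2)
    |P|=3: 1 collection, coeffs (1)
    |P|=4: 1 collection, coeffs (1)
    |P|=5: 3 collections, coeffs (), (1), (1)


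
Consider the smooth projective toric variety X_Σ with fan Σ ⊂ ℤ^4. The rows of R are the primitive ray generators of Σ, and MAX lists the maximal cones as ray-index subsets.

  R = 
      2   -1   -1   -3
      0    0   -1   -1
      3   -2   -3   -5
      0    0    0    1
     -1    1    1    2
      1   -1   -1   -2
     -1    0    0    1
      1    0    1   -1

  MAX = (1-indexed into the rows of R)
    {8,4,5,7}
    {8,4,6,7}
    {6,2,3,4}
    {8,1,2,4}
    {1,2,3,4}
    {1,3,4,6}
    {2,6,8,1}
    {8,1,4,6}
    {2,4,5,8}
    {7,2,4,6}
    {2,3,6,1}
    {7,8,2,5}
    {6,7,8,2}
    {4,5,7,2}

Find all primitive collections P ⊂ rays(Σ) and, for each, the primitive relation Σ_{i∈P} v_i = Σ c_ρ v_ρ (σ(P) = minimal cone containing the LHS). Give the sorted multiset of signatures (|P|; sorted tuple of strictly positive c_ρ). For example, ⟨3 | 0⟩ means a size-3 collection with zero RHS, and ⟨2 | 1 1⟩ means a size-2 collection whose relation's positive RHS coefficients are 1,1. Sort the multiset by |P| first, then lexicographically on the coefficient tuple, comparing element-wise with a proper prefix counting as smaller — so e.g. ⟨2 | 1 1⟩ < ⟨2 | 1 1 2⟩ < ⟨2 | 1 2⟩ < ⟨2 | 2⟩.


|primitive collections| = 9. Relations:

  • {5,6}:  v_{5} + v_{6} = 0 — sig = ⟨2 | 0⟩
  • {1,7}:  v_{1} + v_{7} = v_{6} — sig = ⟨2 | 1⟩
  • {1,5}:  v_{1} + v_{5} = v_{2} + v_{4} + v_{8} — sig = ⟨2 | 1 1 1⟩
  • {3,5}:  v_{3} + v_{5} = v_{1} + v_{2} + v_{4} — sig = ⟨2 | 1 1 1⟩
  • {3,7}:  v_{3} + v_{7} = v_{2} + v_{4} + 2·v_{6} — sig = ⟨2 | 1 1 2⟩
  • {3,8}:  v_{3} + v_{8} = 2·v_{1} — sig = ⟨2 | 2⟩
  • {2,4,7,8}:  v_{2} + v_{4} + v_{7} + v_{8} = 0 — sig = ⟨4 | 0⟩
  • {1,2,4,6}:  v_{1} + v_{2} + v_{4} + v_{6} = v_{3} — sig = ⟨4 | 1⟩
  • {2,4,6,8}:  v_{2} + v_{4} + v_{6} + v_{8} = v_{1} — sig = ⟨4 | 1⟩

Signatures (|P|; sorted positive RHS coefficients), sorted:
{ ⟨2 | 0⟩,  ⟨2 | 1⟩,  ⟨2 | 1 1 1⟩ ×2,  ⟨2 | 1 1 2⟩,  ⟨2 | 2⟩,  ⟨4 | 0⟩,  ⟨4 | 1⟩ ×2 }


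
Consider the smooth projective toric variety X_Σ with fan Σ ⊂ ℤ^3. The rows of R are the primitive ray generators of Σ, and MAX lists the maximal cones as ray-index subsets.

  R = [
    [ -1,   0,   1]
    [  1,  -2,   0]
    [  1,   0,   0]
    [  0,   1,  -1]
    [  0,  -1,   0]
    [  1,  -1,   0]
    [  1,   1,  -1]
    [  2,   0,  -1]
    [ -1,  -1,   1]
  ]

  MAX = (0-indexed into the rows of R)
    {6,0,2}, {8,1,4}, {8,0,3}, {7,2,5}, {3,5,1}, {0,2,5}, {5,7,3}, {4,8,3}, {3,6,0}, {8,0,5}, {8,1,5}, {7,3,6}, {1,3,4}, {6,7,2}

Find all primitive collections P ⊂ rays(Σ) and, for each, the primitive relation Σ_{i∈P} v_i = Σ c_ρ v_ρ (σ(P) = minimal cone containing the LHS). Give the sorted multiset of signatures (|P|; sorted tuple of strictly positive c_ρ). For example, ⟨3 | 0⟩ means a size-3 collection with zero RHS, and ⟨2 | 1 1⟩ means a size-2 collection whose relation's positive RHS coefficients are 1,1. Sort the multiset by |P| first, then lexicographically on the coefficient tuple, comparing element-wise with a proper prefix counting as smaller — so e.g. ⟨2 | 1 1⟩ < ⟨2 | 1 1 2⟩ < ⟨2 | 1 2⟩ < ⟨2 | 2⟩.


Σ has 18 primitive collections:

  P={6,8}:  v_{6} + v_{8} = 0 — sig = ⟨2 | 0⟩
  P={0,4}:  v_{0} + v_{4} = v_{8} — sig = ⟨2 | 1⟩
  P={0,7}:  v_{0} + v_{7} = v_{2} — sig = ⟨2 | 1⟩
  P={2,3}:  v_{2} + v_{3} = v_{6} — sig = ⟨2 | 1⟩
  P={2,4}:  v_{2} + v_{4} = v_{5} — sig = ⟨2 | 1⟩
  P={4,5}:  v_{4} + v_{5} = v_{1} — sig = ⟨2 | 1⟩
  P={5,6}:  v_{5} + v_{6} = v_{7} — sig = ⟨2 | 1⟩
  P={7,8}:  v_{7} + v_{8} = v_{5} — sig = ⟨2 | 1⟩
  P={0,1}:  v_{0} + v_{1} = v_{5} + v_{8} — sig = ⟨2 | 1 1⟩
  P={2,8}:  v_{2} + v_{8} = v_{0} + v_{5} — sig = ⟨2 | 1 1⟩
  P={4,6}:  v_{4} + v_{6} = v_{3} + v_{5} — sig = ⟨2 | 1 1⟩
  P={1,6}:  v_{1} + v_{6} = v_{3} + 2·v_{5} — sig = ⟨2 | 1 2⟩
  P={4,7}:  v_{4} + v_{7} = v_{3} + 2·v_{5} — sig = ⟨2 | 1 2⟩
  P={1,7}:  v_{1} + v_{7} = v_{3} + 3·v_{5} — sig = ⟨2 | 1 3⟩
  P={1,2}:  v_{1} + v_{2} = 2·v_{5} — sig = ⟨2 | 2⟩
  P={0,3,5}:  v_{0} + v_{3} + v_{5} = 0 — sig = ⟨3 | 0⟩
  P={3,5,8}:  v_{3} + v_{5} + v_{8} = v_{4} — sig = ⟨3 | 1⟩
  P={1,3,8}:  v_{1} + v_{3} + v_{8} = 2·v_{4} — sig = ⟨3 | 2⟩

Hence PRS(X_Σ) =
    |P|=2: 15 collections, coeffs (), (1), (1), (1), (1), (1), (1), (1), (1,1), (1,1), (1,1), (1,2), (1,2), (1,3), (2)
    |P|=3: 3 collections, coeffs (), (1), (2)


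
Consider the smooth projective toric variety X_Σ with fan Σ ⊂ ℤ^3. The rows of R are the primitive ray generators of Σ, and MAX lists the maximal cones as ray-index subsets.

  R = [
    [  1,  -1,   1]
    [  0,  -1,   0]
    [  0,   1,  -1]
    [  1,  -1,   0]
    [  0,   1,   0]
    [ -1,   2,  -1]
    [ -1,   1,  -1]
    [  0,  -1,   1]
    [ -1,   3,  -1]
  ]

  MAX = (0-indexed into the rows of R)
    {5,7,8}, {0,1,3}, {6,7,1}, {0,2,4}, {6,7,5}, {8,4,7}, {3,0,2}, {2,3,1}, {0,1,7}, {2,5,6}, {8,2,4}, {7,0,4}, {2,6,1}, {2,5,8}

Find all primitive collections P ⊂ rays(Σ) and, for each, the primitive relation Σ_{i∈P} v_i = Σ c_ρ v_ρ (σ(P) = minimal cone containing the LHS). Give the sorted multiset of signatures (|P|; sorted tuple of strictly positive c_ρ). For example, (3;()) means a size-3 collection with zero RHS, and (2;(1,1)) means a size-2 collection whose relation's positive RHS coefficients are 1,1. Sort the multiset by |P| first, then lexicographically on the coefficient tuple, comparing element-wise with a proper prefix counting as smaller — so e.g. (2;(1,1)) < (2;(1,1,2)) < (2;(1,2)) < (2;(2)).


Δ(Σ) — 9 vertices, 16 min non-faces:

  {0,6}:  v_{0} + v_{6} = 0 — sig = (2;())
  {1,4}:  v_{1} + v_{4} = 0 — sig = (2;())
  {2,7}:  v_{2} + v_{7} = 0 — sig = (2;())
  {0,5}:  v_{0} + v_{5} = v_{4} — sig = (2;(1))
  {1,5}:  v_{1} + v_{5} = v_{6} — sig = (2;(1))
  {1,8}:  v_{1} + v_{8} = v_{5} — sig = (2;(1))
  {3,5}:  v_{3} + v_{5} = v_{2} — sig = (2;(1))
  {4,5}:  v_{4} + v_{5} = v_{8} — sig = (2;(1))
  {4,6}:  v_{4} + v_{6} = v_{5} — sig = (2;(1))
  {3,4}:  v_{3} + v_{4} = v_{0} + v_{2} — sig = (2;(1,1))
  {3,6}:  v_{3} + v_{6} = v_{1} + v_{2} — sig = (2;(1,1))
  {3,7}:  v_{3} + v_{7} = v_{0} + v_{1} — sig = (2;(1,1))
  {3,8}:  v_{3} + v_{8} = v_{2} + v_{4} — sig = (2;(1,1))
  {0,8}:  v_{0} + v_{8} = 2·v_{4} — sig = (2;(2))
  {6,8}:  v_{6} + v_{8} = 2·v_{5} — sig = (2;(2))
  {0,1,2}:  v_{0} + v_{1} + v_{2} = v_{3} — sig = (3;(1))

Sorted signature multiset PRS(X):
{ (2;()) ×3,  (2;(1)) ×6,  (2;(1,1)) ×4,  (2;(2)) ×2,  (3;(1)) }


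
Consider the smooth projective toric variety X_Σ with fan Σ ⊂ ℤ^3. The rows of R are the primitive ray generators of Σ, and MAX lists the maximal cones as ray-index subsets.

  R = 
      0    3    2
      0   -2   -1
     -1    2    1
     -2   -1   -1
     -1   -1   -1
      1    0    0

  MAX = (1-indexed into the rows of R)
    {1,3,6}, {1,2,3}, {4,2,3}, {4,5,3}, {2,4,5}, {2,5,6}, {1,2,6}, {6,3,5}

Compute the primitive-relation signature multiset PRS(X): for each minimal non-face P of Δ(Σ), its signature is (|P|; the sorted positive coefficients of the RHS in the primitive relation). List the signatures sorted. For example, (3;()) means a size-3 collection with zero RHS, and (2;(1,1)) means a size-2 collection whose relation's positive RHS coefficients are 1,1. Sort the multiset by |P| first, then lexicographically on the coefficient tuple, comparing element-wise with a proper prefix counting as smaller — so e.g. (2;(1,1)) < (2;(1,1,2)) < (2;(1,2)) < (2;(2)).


Primitive collections (5):

  P={1,5}:  v_{1} + v_{5} = v_{3} — sig = (2;(1))
  P={4,6}:  v_{4} + v_{6} = v_{5} — sig = (2;(1))
  P={1,4}:  v_{1} + v_{4} = v_{2} + 2·v_{3} — sig = (2;(1,2))
  P={2,3,6}:  v_{2} + v_{3} + v_{6} = 0 — sig = (3;())
  P={2,3,5}:  v_{2} + v_{3} + v_{5} = v_{4} — sig = (3;(1))

Sorted signature multiset PRS(X):
    (2;(1))
    (2;(1))
    (2;(1,2))
    (3;())
    (3;(1))


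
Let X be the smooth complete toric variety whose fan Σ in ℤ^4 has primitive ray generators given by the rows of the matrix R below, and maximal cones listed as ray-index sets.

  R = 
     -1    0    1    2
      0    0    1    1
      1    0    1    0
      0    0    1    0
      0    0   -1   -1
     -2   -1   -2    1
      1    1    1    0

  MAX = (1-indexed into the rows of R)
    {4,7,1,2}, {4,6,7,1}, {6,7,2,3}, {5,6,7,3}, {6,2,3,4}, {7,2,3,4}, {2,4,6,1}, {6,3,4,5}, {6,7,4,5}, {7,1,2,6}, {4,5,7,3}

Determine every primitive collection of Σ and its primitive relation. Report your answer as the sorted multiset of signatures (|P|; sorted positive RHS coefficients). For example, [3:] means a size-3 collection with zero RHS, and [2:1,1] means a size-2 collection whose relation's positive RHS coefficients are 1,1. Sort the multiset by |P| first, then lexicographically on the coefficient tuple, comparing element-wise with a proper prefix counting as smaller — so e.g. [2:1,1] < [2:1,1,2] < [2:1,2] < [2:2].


The 5 primitive collections of Σ (r=7, n=4):

  P = {2,5}:  v_{2} + v_{5} = 0  ⟹  sig = [2:]
  P = {1,5}:  v_{1} + v_{5} = v_{4} + v_{6} + v_{7}  ⟹  sig = [2:1,1,1]
  P = {1,3}:  v_{1} + v_{3} = 2·v_{2}  ⟹  sig = [2:2]
  P = {2,4,6,7}:  v_{2} + v_{4} + v_{6} + v_{7} = v_{1}  ⟹  sig = [4:1]
  P = {3,4,6,7}:  v_{3} + v_{4} + v_{6} + v_{7} = v_{2}  ⟹  sig = [4:1]

so the primitive-relation signature multiset is
{ [2:],  [2:1,1,1],  [2:2],  [4:1] ×2 }


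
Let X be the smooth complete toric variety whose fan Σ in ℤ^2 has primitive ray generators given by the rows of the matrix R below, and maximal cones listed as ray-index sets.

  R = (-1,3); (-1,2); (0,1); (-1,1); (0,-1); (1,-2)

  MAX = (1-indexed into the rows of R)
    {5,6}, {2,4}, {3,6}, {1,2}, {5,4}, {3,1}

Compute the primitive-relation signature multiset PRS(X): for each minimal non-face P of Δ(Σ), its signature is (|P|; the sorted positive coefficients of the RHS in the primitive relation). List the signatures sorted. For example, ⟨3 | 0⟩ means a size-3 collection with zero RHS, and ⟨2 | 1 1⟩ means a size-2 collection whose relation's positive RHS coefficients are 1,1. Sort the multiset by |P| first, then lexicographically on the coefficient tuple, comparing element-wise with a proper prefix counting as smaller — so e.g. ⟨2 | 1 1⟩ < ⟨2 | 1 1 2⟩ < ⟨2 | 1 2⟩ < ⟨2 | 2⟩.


Minimal non-faces — 9 found among 6 rays, 6 max cones:

  P = {2,6}:  v_{2} + v_{6} = 0  ⇒ sig = ⟨2 | 0⟩
  P = {3,5}:  v_{3} + v_{5} = 0  ⇒ sig = ⟨2 | 0⟩
  P = {1,5}:  v_{1} + v_{5} = v_{2}  ⇒ sig = ⟨2 | 1⟩
  P = {1,6}:  v_{1} + v_{6} = v_{3}  ⇒ sig = ⟨2 | 1⟩
  P = {2,3}:  v_{2} + v_{3} = v_{1}  ⇒ sig = ⟨2 | 1⟩
  P = {2,5}:  v_{2} + v_{5} = v_{4}  ⇒ sig = ⟨2 | 1⟩
  P = {3,4}:  v_{3} + v_{4} = v_{2}  ⇒ sig = ⟨2 | 1⟩
  P = {4,6}:  v_{4} + v_{6} = v_{5}  ⇒ sig = ⟨2 | 1⟩
  P = {1,4}:  v_{1} + v_{4} = 2·v_{2}  ⇒ sig = ⟨2 | 2⟩

so the primitive-relation signature multiset is
[⟨2 | 0⟩, ⟨2 | 0⟩, ⟨2 | 1⟩, ⟨2 | 1⟩, ⟨2 | 1⟩, ⟨2 | 1⟩, ⟨2 | 1⟩, ⟨2 | 1⟩, ⟨2 | 2⟩]


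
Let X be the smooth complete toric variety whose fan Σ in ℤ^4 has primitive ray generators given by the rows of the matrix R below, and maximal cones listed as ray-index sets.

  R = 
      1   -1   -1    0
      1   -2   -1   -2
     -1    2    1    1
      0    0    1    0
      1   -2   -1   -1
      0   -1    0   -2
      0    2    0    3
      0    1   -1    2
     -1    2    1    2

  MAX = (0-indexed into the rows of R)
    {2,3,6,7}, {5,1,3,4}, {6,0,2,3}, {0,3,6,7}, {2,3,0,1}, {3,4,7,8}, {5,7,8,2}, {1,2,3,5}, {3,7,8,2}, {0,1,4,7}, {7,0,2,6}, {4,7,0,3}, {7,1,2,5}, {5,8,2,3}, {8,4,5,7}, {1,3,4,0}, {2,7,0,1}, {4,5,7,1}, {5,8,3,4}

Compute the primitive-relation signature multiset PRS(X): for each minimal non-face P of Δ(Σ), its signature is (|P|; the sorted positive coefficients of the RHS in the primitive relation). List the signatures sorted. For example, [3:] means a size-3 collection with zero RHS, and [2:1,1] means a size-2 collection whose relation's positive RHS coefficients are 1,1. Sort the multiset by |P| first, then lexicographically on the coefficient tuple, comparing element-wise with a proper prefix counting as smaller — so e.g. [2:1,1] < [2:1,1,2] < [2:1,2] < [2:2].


Δ(Σ) — 9 vertices, 11 min non-faces:

  P={1,8}:  v_{1} + v_{8} = 0  →  sig = [2:]
  P={2,4}:  v_{2} + v_{4} = 0  →  sig = [2:]
  P={0,5}:  v_{0} + v_{5} = v_{1}  →  sig = [2:1]
  P={0,8}:  v_{0} + v_{8} = v_{3} + v_{7}  →  sig = [2:1,1]
  P={5,6}:  v_{5} + v_{6} = v_{0} + v_{2}  →  sig = [2:1,1]
  P={4,6}:  v_{4} + v_{6} = v_{0} + v_{3} + v_{7}  →  sig = [2:1,1,1]
  P={1,6}:  v_{1} + v_{6} = 2·v_{0} + v_{2}  →  sig = [2:1,2]
  P={6,8}:  v_{6} + v_{8} = v_{2} + 2·v_{3} + 2·v_{7}  →  sig = [2:1,2,2]
  P={3,5,7}:  v_{3} + v_{5} + v_{7} = 0  →  sig = [3:]
  P={1,3,7}:  v_{1} + v_{3} + v_{7} = v_{0}  →  sig = [3:1]
  P={0,2,3,7}:  v_{0} + v_{2} + v_{3} + v_{7} = v_{6}  →  sig = [4:1]

Signatures (|P|; sorted positive RHS coefficients), sorted:
[[2:], [2:], [2:1], [2:1,1], [2:1,1], [2:1,1,1], [2:1,2], [2:1,2,2], [3:], [3:1], [4:1]]


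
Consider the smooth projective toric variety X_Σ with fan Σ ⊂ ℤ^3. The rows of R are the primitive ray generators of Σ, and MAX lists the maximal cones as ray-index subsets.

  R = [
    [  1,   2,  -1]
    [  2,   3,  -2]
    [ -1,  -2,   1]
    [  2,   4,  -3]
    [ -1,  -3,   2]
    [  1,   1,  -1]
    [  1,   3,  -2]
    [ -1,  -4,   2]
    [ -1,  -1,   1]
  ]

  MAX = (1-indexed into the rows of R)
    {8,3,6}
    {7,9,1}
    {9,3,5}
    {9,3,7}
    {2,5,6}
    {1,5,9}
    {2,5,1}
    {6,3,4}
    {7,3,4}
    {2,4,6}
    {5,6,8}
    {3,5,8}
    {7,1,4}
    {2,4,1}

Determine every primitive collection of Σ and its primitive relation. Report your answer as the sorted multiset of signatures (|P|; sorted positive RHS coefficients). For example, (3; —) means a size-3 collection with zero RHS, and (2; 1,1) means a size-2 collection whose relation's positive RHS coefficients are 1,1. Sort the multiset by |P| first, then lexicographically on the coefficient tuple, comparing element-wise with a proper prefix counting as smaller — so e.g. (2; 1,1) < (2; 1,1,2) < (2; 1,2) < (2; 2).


Δ(Σ) — 9 vertices, 16 min non-faces:

  {1,3}:  v_{1} + v_{3} = 0  ⟹  sig = (2; —)
  {5,7}:  v_{5} + v_{7} = 0  ⟹  sig = (2; —)
  {6,9}:  v_{6} + v_{9} = 0  ⟹  sig = (2; —)
  {1,6}:  v_{1} + v_{6} = v_{2}  ⟹  sig = (2; 1)
  {2,3}:  v_{2} + v_{3} = v_{6}  ⟹  sig = (2; 1)
  {2,9}:  v_{2} + v_{9} = v_{1}  ⟹  sig = (2; 1)
  {4,5}:  v_{4} + v_{5} = v_{6}  ⟹  sig = (2; 1)
  {4,9}:  v_{4} + v_{9} = v_{7}  ⟹  sig = (2; 1)
  {6,7}:  v_{6} + v_{7} = v_{4}  ⟹  sig = (2; 1)
  {1,8}:  v_{1} + v_{8} = v_{5} + v_{6}  ⟹  sig = (2; 1,1)
  {2,7}:  v_{2} + v_{7} = v_{1} + v_{4}  ⟹  sig = (2; 1,1)
  {7,8}:  v_{7} + v_{8} = v_{3} + v_{6}  ⟹  sig = (2; 1,1)
  {8,9}:  v_{8} + v_{9} = v_{3} + v_{5}  ⟹  sig = (2; 1,1)
  {2,8}:  v_{2} + v_{8} = v_{5} + 2·v_{6}  ⟹  sig = (2; 1,2)
  {4,8}:  v_{4} + v_{8} = v_{3} + 2·v_{6}  ⟹  sig = (2; 1,2)
  {3,5,6}:  v_{3} + v_{5} + v_{6} = v_{8}  ⟹  sig = (3; 1)

Hence PRS(X_Σ) =
    |P|=2: 15 collections, coeffs (), (), (), (1), (1), (1), (1), (1), (1), (1,1), (1,1), (1,1), (1,1), (1,2), (1,2)
    |P|=3: 1 collection, coeffs (1)


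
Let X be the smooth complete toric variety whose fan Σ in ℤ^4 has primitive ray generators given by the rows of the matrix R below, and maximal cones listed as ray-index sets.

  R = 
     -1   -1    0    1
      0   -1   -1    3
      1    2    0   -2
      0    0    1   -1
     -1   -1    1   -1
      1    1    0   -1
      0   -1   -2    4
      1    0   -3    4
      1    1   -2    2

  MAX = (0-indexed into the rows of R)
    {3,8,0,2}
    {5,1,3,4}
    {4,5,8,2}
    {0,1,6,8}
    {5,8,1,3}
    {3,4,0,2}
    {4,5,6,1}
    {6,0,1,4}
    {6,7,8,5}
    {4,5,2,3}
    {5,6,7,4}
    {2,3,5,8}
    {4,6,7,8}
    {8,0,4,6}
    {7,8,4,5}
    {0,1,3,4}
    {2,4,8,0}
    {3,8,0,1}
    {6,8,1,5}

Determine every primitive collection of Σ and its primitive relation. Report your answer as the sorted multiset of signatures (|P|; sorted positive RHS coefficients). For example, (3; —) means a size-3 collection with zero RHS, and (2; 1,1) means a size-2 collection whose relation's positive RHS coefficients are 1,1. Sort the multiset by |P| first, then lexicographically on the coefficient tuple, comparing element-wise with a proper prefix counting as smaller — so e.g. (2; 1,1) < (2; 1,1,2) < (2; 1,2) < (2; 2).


Minimal non-faces — 11 found among 9 rays, 19 max cones:

  P = {0,5}:  v_{0} + v_{5} = 0  ⟹  sig = (2; —)
  P = {2,6}:  v_{2} + v_{6} = v_{8}  ⟹  sig = (2; 1)
  P = {3,6}:  v_{3} + v_{6} = v_{1}  ⟹  sig = (2; 1)
  P = {1,2}:  v_{1} + v_{2} = v_{3} + v_{8}  ⟹  sig = (2; 1,1)
  P = {3,7}:  v_{3} + v_{7} = v_{5} + v_{6}  ⟹  sig = (2; 1,1)
  P = {0,7}:  v_{0} + v_{7} = v_{4} + v_{6} + v_{8}  ⟹  sig = (2; 1,1,1)
  P = {2,7}:  v_{2} + v_{7} = v_{4} + v_{5} + 2·v_{8}  ⟹  sig = (2; 1,1,2)
  P = {1,7}:  v_{1} + v_{7} = v_{5} + 2·v_{6}  ⟹  sig = (2; 1,2)
  P = {3,4,8}:  v_{3} + v_{4} + v_{8} = 0  ⟹  sig = (3; —)
  P = {1,4,8}:  v_{1} + v_{4} + v_{8} = v_{6}  ⟹  sig = (3; 1)
  P = {4,5,6,8}:  v_{4} + v_{5} + v_{6} + v_{8} = v_{7}  ⟹  sig = (4; 1)

Hence PRS(X_Σ) =
[(2; —), (2; 1), (2; 1), (2; 1,1), (2; 1,1), (2; 1,1,1), (2; 1,1,2), (2; 1,2), (3; —), (3; 1), (4; 1)]
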